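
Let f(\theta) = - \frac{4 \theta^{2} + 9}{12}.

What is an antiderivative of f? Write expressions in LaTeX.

An antiderivative is F(\theta) = - \frac{\theta \left(4 \theta^{2} + 27\right)}{36}.

Any candidate F(\theta) must reproduce f(\theta) exactly when differentiated.
Check: d/d\theta[- \frac{\theta \left(4 \theta^{2} + 27\right)}{36}] = - \frac{\theta^{2}}{3} - \frac{3}{4}, which equals f(\theta).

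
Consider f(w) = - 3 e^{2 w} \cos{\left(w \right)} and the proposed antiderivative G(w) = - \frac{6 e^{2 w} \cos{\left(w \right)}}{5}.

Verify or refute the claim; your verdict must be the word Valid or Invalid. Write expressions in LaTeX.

d/dw[G] = \frac{6 e^{2 w} \sin{\left(w \right)}}{5} - \frac{12 e^{2 w} \cos{\left(w \right)}}{5}
d/dw[G] - f(w) = \frac{6 e^{2 w} \sin{\left(w \right)}}{5} + \frac{3 e^{2 w} \cos{\left(w \right)}}{5} != 0.

Invalid: d/dw[G] - f = \frac{6 e^{2 w} \sin{\left(w \right)}}{5} + \frac{3 e^{2 w} \cos{\left(w \right)}}{5}, which is not 0.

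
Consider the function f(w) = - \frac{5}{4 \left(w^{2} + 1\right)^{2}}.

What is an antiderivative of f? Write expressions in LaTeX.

A first test for any F(w): its w-derivative must equal f(w) identically.
Check: d/dw[- \frac{5 \left(w^{2} \operatorname{atan}{\left(w \right)} + w + \operatorname{atan}{\left(w \right)}\right)}{8 \left(w^{2} + 1\right)}] = - \frac{5}{4 w^{4} + 8 w^{2} + 4}, which equals f(w).

An antiderivative is F(w) = - \frac{5 \left(w^{2} \operatorname{atan}{\left(w \right)} + w + \operatorname{atan}{\left(w \right)}\right)}{8 \left(w^{2} + 1\right)}.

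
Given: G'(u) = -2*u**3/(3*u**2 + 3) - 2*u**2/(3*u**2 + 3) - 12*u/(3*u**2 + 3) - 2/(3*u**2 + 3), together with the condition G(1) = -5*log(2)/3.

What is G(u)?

G(u) = (-u**2 - 2*u - 5*log(u**2 + 1) + 3)/3

The integrand splits into summands that can be handled one at a time.
A general antiderivative is -u**2/3 - 2*u/3 - 5*log(u**2 + 1)/3 + C.
The condition gives C = -5*log(2)/3 - (-5*log(2)/3 - 1) = 1.
So G(u) = (-u**2 - 2*u - 5*log(u**2 + 1) + 3)/3.
Check: d/du[(-u**2 - 2*u - 5*log(u**2 + 1) + 3)/3] = (-2*u**3 - 2*u**2 - 12*u - 2)/(3*u**2 + 3), which equals G'(u).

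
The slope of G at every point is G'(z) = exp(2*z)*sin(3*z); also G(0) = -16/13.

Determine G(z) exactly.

G(z) = 2*exp(2*z)*sin(3*z)/13 - 3*exp(2*z)*cos(3*z)/13 - 1

Any candidate G(z) must reproduce the stated G'(z) exactly.
A general antiderivative is 2*exp(2*z)*sin(3*z)/13 - 3*exp(2*z)*cos(3*z)/13 + C.
The condition gives C = -16/13 - (-3/13) = -1.
So G(z) = 2*exp(2*z)*sin(3*z)/13 - 3*exp(2*z)*cos(3*z)/13 - 1.
Check: d/dz[2*exp(2*z)*sin(3*z)/13 - 3*exp(2*z)*cos(3*z)/13 - 1] = exp(2*z)*sin(3*z) = G'(z).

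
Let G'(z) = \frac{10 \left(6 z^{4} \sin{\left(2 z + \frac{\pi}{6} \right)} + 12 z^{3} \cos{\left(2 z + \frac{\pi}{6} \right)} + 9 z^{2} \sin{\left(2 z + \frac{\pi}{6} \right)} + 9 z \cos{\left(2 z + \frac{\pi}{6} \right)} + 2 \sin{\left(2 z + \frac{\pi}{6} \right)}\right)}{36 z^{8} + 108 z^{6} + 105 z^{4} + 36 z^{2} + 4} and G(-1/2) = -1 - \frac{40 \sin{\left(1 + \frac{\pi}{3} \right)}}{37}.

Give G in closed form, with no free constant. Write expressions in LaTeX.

G(z) = \frac{- 6 z^{4} - 9 z^{2} - 5 \cos{\left(2 z + \frac{\pi}{6} \right)} - 2}{6 z^{4} + 9 z^{2} + 2}

Recognize the product-rule pattern: G'(z) = u'v + uv' with u = - \frac{5}{6 \left(z^{4} + \frac{3 z^{2}}{2} + \frac{1}{3}\right)}, v = \cos{\left(2 z + \frac{\pi}{6} \right)}, so integration by parts undoes it.
A general antiderivative is - \frac{5 \cos{\left(2 z + \frac{\pi}{6} \right)}}{6 \left(z^{4} + \frac{3 z^{2}}{2} + \frac{1}{3}\right)} + C.
The condition gives C = -1 - \frac{40 \sin{\left(1 + \frac{\pi}{3} \right)}}{37} - (- \frac{40 \sin{\left(1 + \frac{\pi}{3} \right)}}{37}) = -1.
So G(z) = \frac{- 6 z^{4} - 9 z^{2} - 5 \cos{\left(2 z + \frac{\pi}{6} \right)} - 2}{6 z^{4} + 9 z^{2} + 2}.
Check: d/dz[\frac{- 6 z^{4} - 9 z^{2} - 5 \cos{\left(2 z + \frac{\pi}{6} \right)} - 2}{6 z^{4} + 9 z^{2} + 2}] = \frac{60 z^{4} \sin{\left(2 z + \frac{\pi}{6} \right)} + 120 z^{3} \cos{\left(2 z + \frac{\pi}{6} \right)} + 90 z^{2} \sin{\left(2 z + \frac{\pi}{6} \right)} + 90 z \cos{\left(2 z + \frac{\pi}{6} \right)} + 20 \sin{\left(2 z + \frac{\pi}{6} \right)}}{36 z^{8} + 108 z^{6} + 105 z^{4} + 36 z^{2} + 4}, which equals G'(z).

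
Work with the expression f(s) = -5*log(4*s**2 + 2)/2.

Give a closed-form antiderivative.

An antiderivative is F(s) = -5*s*log(4*s**2 + 2)/2 + 5*s - 5*sqrt(2)*atan(sqrt(2)*s)/2.

Check any antiderivative F(s) by computing F'(s) and comparing it with f(s).
Check: d/ds[-5*s*log(4*s**2 + 2)/2 + 5*s - 5*sqrt(2)*atan(sqrt(2)*s)/2] = -5*log(2*s**2 + 1)/2 - 5*log(2)/2, which equals f(s).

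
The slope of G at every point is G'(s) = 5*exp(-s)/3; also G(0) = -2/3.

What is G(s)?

For G(s) to be correct, d/ds[G] must agree with the stated G'(s) identically.
A general antiderivative is -5*exp(-s)/3 + C.
The condition gives C = -2/3 - (-5/3) = 1.
So G(s) = (3*exp(s) - 5)*exp(-s)/3.
Check: d/ds[(3*exp(s) - 5)*exp(-s)/3] = 5*exp(-s)/3 = G'(s).

G(s) = (3*exp(s) - 5)*exp(-s)/3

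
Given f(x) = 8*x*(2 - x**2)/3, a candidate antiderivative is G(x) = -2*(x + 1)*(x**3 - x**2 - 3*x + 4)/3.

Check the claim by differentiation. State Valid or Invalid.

d/dx[G] = -8*x**3/3 + 16*x/3 - 2/3
d/dx[G] - f(x) = -2/3 != 0.

Invalid: d/dx[G] - f = -2/3, which is not 0.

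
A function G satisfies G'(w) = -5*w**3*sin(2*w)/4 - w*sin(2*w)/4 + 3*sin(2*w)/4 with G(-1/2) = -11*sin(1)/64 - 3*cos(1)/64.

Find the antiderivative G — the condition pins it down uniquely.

Integrate term by term and add the pieces.
A general antiderivative is 5*w**3*cos(2*w)/8 - 15*w**2*sin(2*w)/16 - 13*w*cos(2*w)/16 + 13*sin(2*w)/32 - 3*cos(2*w)/8 + C.
The condition gives C = -11*sin(1)/64 - 3*cos(1)/64 - (-11*sin(1)/64 - 3*cos(1)/64) = 0.
So G(w) = 5*w**3*cos(2*w)/8 - 15*w**2*sin(2*w)/16 - 13*w*cos(2*w)/16 + 13*sin(2*w)/32 - 3*cos(2*w)/8.
Check: d/dw[5*w**3*cos(2*w)/8 - 15*w**2*sin(2*w)/16 - 13*w*cos(2*w)/16 + 13*sin(2*w)/32 - 3*cos(2*w)/8] = -5*w**3*sin(2*w)/4 - w*sin(2*w)/4 + 3*sin(2*w)/4 = G'(w).

G(w) = 5*w**3*cos(2*w)/8 - 15*w**2*sin(2*w)/16 - 13*w*cos(2*w)/16 + 13*sin(2*w)/32 - 3*cos(2*w)/8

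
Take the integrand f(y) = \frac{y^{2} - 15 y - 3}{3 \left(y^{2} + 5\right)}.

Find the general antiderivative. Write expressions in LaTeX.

Any candidate F(y) must reproduce f(y) exactly when differentiated.
Check: d/dy[\frac{y}{3} - \frac{5 \log{\left(y^{2} + 5 \right)}}{2} - \frac{8 \sqrt{5} \operatorname{atan}{\left(\frac{\sqrt{5} y}{5} \right)}}{15}] = \frac{y^{2} - 15 y - 3}{3 y^{2} + 15}, which equals f(y).

F(y) = \frac{y}{3} - \frac{5 \log{\left(y^{2} + 5 \right)}}{2} - \frac{8 \sqrt{5} \operatorname{atan}{\left(\frac{\sqrt{5} y}{5} \right)}}{15} + C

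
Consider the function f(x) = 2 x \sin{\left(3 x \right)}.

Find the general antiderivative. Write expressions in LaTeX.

F(x) = - \frac{2 \left(3 x \cos{\left(3 x \right)} - \sin{\left(3 x \right)}\right)}{9} + C

A candidate is checked by its d/dx: the result must match f(x).
Check: d/dx[- \frac{2 \left(3 x \cos{\left(3 x \right)} - \sin{\left(3 x \right)}\right)}{9}] = 2 x \sin{\left(3 x \right)} = f(x).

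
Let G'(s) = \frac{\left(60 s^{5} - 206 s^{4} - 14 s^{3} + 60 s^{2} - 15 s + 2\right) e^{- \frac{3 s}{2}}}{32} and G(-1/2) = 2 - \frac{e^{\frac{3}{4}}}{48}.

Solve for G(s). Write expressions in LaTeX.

Recognize the product-rule pattern: G'(s) = u'v + uv' with u = - \frac{5 s^{5}}{4} + \frac{s^{4}}{8} + \frac{5 s^{3}}{8} + \frac{5 s}{16} + \frac{1}{6}, v = e^{- \frac{3 s}{2}}, so integration by parts undoes it.
A general antiderivative is - \frac{\left(5 s^{5} - \frac{s^{4}}{2} - \frac{5 s^{3}}{2} - \frac{5 s}{4} - \frac{2}{3}\right) e^{- \frac{3 s}{2}}}{4} + C.
The condition gives C = 2 - \frac{e^{\frac{3}{4}}}{48} - (- \frac{e^{\frac{3}{4}}}{48}) = 2.
So G(s) = - \frac{\left(5 s^{5} - \frac{s^{4}}{2} - \frac{5 s^{3}}{2} - \frac{5 s}{4} - \frac{2}{3}\right) e^{- \frac{3 s}{2}}}{4} + 2.
Check: d/ds[- \frac{\left(5 s^{5} - \frac{s^{4}}{2} - \frac{5 s^{3}}{2} - \frac{5 s}{4} - \frac{2}{3}\right) e^{- \frac{3 s}{2}}}{4} + 2] = \frac{\left(60 s^{5} - 206 s^{4} - 14 s^{3} + 60 s^{2} - 15 s + 2\right) e^{- \frac{3 s}{2}}}{32} = G'(s).

G(s) = - \frac{\left(5 s^{5} - \frac{s^{4}}{2} - \frac{5 s^{3}}{2} - \frac{5 s}{4} - \frac{2}{3}\right) e^{- \frac{3 s}{2}}}{4} + 2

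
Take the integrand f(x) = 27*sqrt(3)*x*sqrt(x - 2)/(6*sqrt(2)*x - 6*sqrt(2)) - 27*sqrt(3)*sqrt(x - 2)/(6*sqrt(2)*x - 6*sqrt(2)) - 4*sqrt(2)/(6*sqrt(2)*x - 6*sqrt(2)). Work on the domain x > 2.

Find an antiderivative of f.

An antiderivative is F(x) = 3*x*sqrt(3*x/2 - 3) - 6*sqrt(3*x/2 - 3) - 2*log(x - 1)/3.

The integrand splits into summands that can be handled one at a time.
Check: d/dx[3*x*sqrt(3*x/2 - 3) - 6*sqrt(3*x/2 - 3) - 2*log(x - 1)/3] = (27*sqrt(3)*x**2 - 81*sqrt(3)*x - 4*sqrt(2)*sqrt(x - 2) + 54*sqrt(3))/(6*sqrt(2)*x*sqrt(x - 2) - 6*sqrt(2)*sqrt(x - 2)), which equals f(x).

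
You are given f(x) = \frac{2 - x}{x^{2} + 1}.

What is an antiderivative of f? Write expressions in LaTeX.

An antiderivative is F(x) = \frac{- \log{\left(x^{2} + 1 \right)} + 4 \operatorname{atan}{\left(x \right)}}{2}.

A candidate is checked by its d/dx: the result must match f(x).
Check: d/dx[\frac{- \log{\left(x^{2} + 1 \right)} + 4 \operatorname{atan}{\left(x \right)}}{2}] = \frac{2 - x}{x^{2} + 1} = f(x).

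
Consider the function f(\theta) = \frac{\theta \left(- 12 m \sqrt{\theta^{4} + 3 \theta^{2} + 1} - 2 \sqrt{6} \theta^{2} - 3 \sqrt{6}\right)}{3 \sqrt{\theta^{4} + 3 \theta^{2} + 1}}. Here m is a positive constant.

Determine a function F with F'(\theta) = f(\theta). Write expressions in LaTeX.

An antiderivative is F(\theta) = - \frac{6 m \theta^{2} + \sqrt{6} \sqrt{\theta^{4} + 3 \theta^{2} + 1}}{3}.

For F(\theta) to be correct the identity F'(\theta) - f(\theta) = 0 must hold.
Check: d/d\theta[- \frac{6 m \theta^{2} + \sqrt{6} \sqrt{\theta^{4} + 3 \theta^{2} + 1}}{3}] = \frac{- 12 m \theta \sqrt{\theta^{4} + 3 \theta^{2} + 1} - 2 \sqrt{6} \theta^{3} - 3 \sqrt{6} \theta}{3 \sqrt{\theta^{4} + 3 \theta^{2} + 1}}, which equals f(\theta).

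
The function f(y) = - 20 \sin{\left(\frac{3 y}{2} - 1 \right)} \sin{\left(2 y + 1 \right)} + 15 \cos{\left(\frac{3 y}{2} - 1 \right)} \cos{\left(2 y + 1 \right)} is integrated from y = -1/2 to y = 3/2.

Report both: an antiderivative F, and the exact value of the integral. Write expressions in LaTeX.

Recognize the product-rule pattern: f = u'v + uv' with u = 10 \cos{\left(2 y + 1 \right)}, v = \sin{\left(\frac{3 y}{2} - 1 \right)}, so integration by parts undoes it.
F(y) = 10 \sin{\left(\frac{3 y}{2} - 1 \right)} \cos{\left(2 y + 1 \right)} is an antiderivative of f.
Check: d/dy[10 \sin{\left(\frac{3 y}{2} - 1 \right)} \cos{\left(2 y + 1 \right)}] = - 20 \sin{\left(\frac{3 y}{2} - 1 \right)} \sin{\left(2 y + 1 \right)} + 15 \cos{\left(\frac{3 y}{2} - 1 \right)} \cos{\left(2 y + 1 \right)} = f(y).
F(3/2) = 10 \sin{\left(\frac{5}{4} \right)} \cos{\left(4 \right)}; F(-1/2) = - 10 \sin{\left(\frac{7}{4} \right)}.
Integral = F(3/2) - F(-1/2) = 10 \sin{\left(\frac{5}{4} \right)} \cos{\left(4 \right)} + 10 \sin{\left(\frac{7}{4} \right)}.

Antiderivative: F(y) = 10 \sin{\left(\frac{3 y}{2} - 1 \right)} \cos{\left(2 y + 1 \right)}; value = 10 \sin{\left(\frac{5}{4} \right)} \cos{\left(4 \right)} + 10 \sin{\left(\frac{7}{4} \right)}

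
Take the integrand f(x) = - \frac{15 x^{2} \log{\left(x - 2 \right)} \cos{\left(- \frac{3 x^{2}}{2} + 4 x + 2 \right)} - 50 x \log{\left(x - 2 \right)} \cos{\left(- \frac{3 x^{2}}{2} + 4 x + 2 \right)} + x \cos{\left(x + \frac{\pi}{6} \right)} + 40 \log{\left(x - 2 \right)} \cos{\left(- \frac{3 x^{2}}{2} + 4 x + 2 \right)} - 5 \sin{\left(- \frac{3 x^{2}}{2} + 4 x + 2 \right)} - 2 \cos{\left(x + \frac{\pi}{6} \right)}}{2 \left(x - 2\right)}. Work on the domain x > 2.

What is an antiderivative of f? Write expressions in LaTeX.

For F(x) to be correct the identity F'(x) - f(x) = 0 must hold.
Check: d/dx[\frac{5 \log{\left(x - 2 \right)} \sin{\left(- \frac{3 x^{2}}{2} + 4 x + 2 \right)}}{2} - \frac{\sin{\left(x + \frac{\pi}{6} \right)}}{2}] = \frac{- 15 x^{2} \log{\left(x - 2 \right)} \cos{\left(- \frac{3 x^{2}}{2} + 4 x + 2 \right)} + 50 x \log{\left(x - 2 \right)} \cos{\left(- \frac{3 x^{2}}{2} + 4 x + 2 \right)} - x \cos{\left(x + \frac{\pi}{6} \right)} - 40 \log{\left(x - 2 \right)} \cos{\left(- \frac{3 x^{2}}{2} + 4 x + 2 \right)} + 5 \sin{\left(- \frac{3 x^{2}}{2} + 4 x + 2 \right)} + 2 \cos{\left(x + \frac{\pi}{6} \right)}}{2 x - 4}, which equals f(x).

An antiderivative is F(x) = \frac{5 \log{\left(x - 2 \right)} \sin{\left(- \frac{3 x^{2}}{2} + 4 x + 2 \right)}}{2} - \frac{\sin{\left(x + \frac{\pi}{6} \right)}}{2}.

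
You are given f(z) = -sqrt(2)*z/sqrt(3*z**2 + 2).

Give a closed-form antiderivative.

f matches the chain-rule pattern g'(h)*h' with inner function h(z) = 3*z**2/2 + 1; substituting u = h(z) collapses the integral.
Check: d/dz[-sqrt(2)*sqrt(3*z**2 + 2)/3] = -sqrt(2)*z/sqrt(3*z**2 + 2) = f(z).

An antiderivative is F(z) = -sqrt(2)*sqrt(3*z**2 + 2)/3.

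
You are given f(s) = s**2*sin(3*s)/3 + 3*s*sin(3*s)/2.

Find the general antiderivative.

Integrate term by term and add the pieces.
Check: d/ds[(-18*s**2*cos(3*s) + 12*s*sin(3*s) - 81*s*cos(3*s) + 27*sin(3*s) + 4*cos(3*s))/162] = s**2*sin(3*s)/3 + 3*s*sin(3*s)/2 = f(s).

F(s) = (-18*s**2*cos(3*s) + 12*s*sin(3*s) - 81*s*cos(3*s) + 27*sin(3*s) + 4*cos(3*s))/162 + C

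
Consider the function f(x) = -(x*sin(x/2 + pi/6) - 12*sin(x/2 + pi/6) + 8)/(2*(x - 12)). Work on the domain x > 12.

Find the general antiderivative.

Differentiate the proposed F(x) back; it has to land on f(x) exactly.
Check: d/dx[-4*log(x/2 - 6) + cos(x/2 + pi/6)] = (-x*sin(x/2 + pi/6) + 12*sin(x/2 + pi/6) - 8)/(2*x - 24), which equals f(x).

F(x) = -4*log(x/2 - 6) + cos(x/2 + pi/6) + C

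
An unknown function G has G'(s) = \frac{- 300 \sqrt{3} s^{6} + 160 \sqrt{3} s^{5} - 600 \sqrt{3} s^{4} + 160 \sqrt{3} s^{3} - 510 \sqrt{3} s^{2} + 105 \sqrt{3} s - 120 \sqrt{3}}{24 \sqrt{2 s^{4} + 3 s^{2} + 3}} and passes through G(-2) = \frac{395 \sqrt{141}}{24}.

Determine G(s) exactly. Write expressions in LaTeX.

G(s) = \frac{\sqrt{3} \left(- 30 s^{3} \sqrt{2 s^{4} + 3 s^{2} + 3} + 20 s^{2} \sqrt{2 s^{4} + 3 s^{2} + 3} - 40 s \sqrt{2 s^{4} + 3 s^{2} + 3} - 5 \sqrt{2 s^{4} + 3 s^{2} + 3}\right)}{24}

G'(s) has the shape u'v + uv' for u = \frac{5 \sqrt{\frac{2 s^{4}}{3} + s^{2} + 1}}{2} and v = - \frac{3 s^{3}}{2} + s^{2} - 2 s - \frac{1}{4} — it is the derivative of the product u*v.
A general antiderivative is \frac{5 \sqrt{\frac{2 s^{4}}{3} + s^{2} + 1} \left(- \frac{3 s^{3}}{2} + s^{2} - 2 s - \frac{1}{4}\right)}{2} + C.
The condition gives C = \frac{395 \sqrt{141}}{24} - (\frac{395 \sqrt{141}}{24}) = 0.
So G(s) = \frac{\sqrt{3} \left(- 30 s^{3} \sqrt{2 s^{4} + 3 s^{2} + 3} + 20 s^{2} \sqrt{2 s^{4} + 3 s^{2} + 3} - 40 s \sqrt{2 s^{4} + 3 s^{2} + 3} - 5 \sqrt{2 s^{4} + 3 s^{2} + 3}\right)}{24}.
Check: d/ds[\frac{\sqrt{3} \left(- 30 s^{3} \sqrt{2 s^{4} + 3 s^{2} + 3} + 20 s^{2} \sqrt{2 s^{4} + 3 s^{2} + 3} - 40 s \sqrt{2 s^{4} + 3 s^{2} + 3} - 5 \sqrt{2 s^{4} + 3 s^{2} + 3}\right)}{24}] = \frac{- 300 \sqrt{3} s^{6} + 160 \sqrt{3} s^{5} - 600 \sqrt{3} s^{4} + 160 \sqrt{3} s^{3} - 510 \sqrt{3} s^{2} + 105 \sqrt{3} s - 120 \sqrt{3}}{24 \sqrt{2 s^{4} + 3 s^{2} + 3}} = G'(s).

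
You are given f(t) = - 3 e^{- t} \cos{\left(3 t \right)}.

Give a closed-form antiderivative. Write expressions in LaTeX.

A candidate is checked by its d/dt: the result must match f(t).
Check: d/dt[\frac{3 \left(- 3 \sin{\left(3 t \right)} + \cos{\left(3 t \right)}\right) e^{- t}}{10}] = - 3 e^{- t} \cos{\left(3 t \right)} = f(t).

An antiderivative is F(t) = \frac{3 \left(- 3 \sin{\left(3 t \right)} + \cos{\left(3 t \right)}\right) e^{- t}}{10}.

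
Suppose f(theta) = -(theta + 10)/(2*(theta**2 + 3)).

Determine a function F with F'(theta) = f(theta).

Check any antiderivative F(theta) by computing F'(theta) and comparing it with f(theta).
Check: d/dtheta[-log(theta**2 + 3)/4 - 5*sqrt(3)*atan(sqrt(3)*theta/3)/3] = (-theta - 10)/(2*theta**2 + 6), which equals f(theta).

An antiderivative is F(theta) = -log(theta**2 + 3)/4 - 5*sqrt(3)*atan(sqrt(3)*theta/3)/3.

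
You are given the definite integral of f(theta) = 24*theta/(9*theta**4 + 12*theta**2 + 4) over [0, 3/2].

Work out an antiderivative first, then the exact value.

The substitution u = 3*theta**2/2 + 1 works: f is exactly (dF/du)*(du/dtheta) for that inner function.
F(theta) = -4/(3*theta**2 + 2) is an antiderivative of f.
Check: d/dtheta[-4/(3*theta**2 + 2)] = 24*theta/(9*theta**4 + 12*theta**2 + 4) = f(theta).
F(3/2) = -16/35; F(0) = -2.
Integral = F(3/2) - F(0) = 54/35.

Antiderivative: F(theta) = -4/(3*theta**2 + 2); value = 54/35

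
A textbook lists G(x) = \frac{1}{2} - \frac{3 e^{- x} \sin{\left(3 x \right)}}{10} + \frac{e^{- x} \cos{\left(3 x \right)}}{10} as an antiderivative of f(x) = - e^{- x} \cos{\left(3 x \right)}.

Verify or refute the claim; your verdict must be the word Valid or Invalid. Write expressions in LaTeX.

Valid. The derivative of G reproduces f.

d/dx[G] = - e^{- x} \cos{\left(3 x \right)}
This equals f(x) exactly, so the claim holds.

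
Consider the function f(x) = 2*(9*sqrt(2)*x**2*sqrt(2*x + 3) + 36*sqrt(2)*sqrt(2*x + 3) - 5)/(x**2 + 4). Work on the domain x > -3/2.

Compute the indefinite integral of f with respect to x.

An antiderivative F(x) passes only if d/dx[F] lands on f(x) exactly.
Check: d/dx[12*x*sqrt(4*x + 6) + 18*sqrt(4*x + 6) - 5*atan(x/2)] = (36*sqrt(2)*x**3 + 54*sqrt(2)*x**2 + 144*sqrt(2)*x - 10*sqrt(2*x + 3) + 216*sqrt(2))/(x**2*sqrt(2*x + 3) + 4*sqrt(2*x + 3)), which equals f(x).

F(x) = 12*x*sqrt(4*x + 6) + 18*sqrt(4*x + 6) - 5*atan(x/2) + C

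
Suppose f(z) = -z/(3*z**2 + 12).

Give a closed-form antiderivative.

An antiderivative is F(z) = -log(z**2 + 4)/6.

The substitution u = z**2 + 4 works: f is exactly (dF/du)*(du/dz) for that inner function.
Check: d/dz[-log(z**2 + 4)/6] = -z/(3*z**2 + 12) = f(z).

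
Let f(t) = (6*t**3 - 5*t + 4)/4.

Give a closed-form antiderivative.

A first test for any F(t): its t-derivative must equal f(t) identically.
Check: d/dt[t*(3*t**3 - 5*t + 8)/8] = 3*t**3/2 - 5*t/4 + 1, which equals f(t).

An antiderivative is F(t) = t*(3*t**3 - 5*t + 8)/8.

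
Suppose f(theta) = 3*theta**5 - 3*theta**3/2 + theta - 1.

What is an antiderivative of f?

An antiderivative is F(theta) = theta**6/2 - 3*theta**4/8 + theta**2/2 - theta.

The integrand splits into summands that can be handled one at a time.
Check: d/dtheta[theta**6/2 - 3*theta**4/8 + theta**2/2 - theta] = 3*theta**5 - 3*theta**3/2 + theta - 1 = f(theta).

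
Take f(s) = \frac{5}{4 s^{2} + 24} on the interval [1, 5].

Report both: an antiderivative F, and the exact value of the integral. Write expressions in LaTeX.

Antiderivative: F(s) = \frac{5 \sqrt{6} \operatorname{atan}{\left(\frac{\sqrt{6} s}{6} \right)}}{24}; value = - \frac{5 \sqrt{6} \operatorname{atan}{\left(\frac{\sqrt{6}}{6} \right)}}{24} + \frac{5 \sqrt{6} \operatorname{atan}{\left(\frac{5 \sqrt{6}}{6} \right)}}{24}

Recover f(s) by differentiating a candidate F(s); any mismatch rules it out.
F(s) = \frac{5 \sqrt{6} \operatorname{atan}{\left(\frac{\sqrt{6} s}{6} \right)}}{24} is an antiderivative of f.
Check: d/ds[\frac{5 \sqrt{6} \operatorname{atan}{\left(\frac{\sqrt{6} s}{6} \right)}}{24}] = \frac{5}{4 s^{2} + 24} = f(s).
F(5) = \frac{5 \sqrt{6} \operatorname{atan}{\left(\frac{5 \sqrt{6}}{6} \right)}}{24}; F(1) = \frac{5 \sqrt{6} \operatorname{atan}{\left(\frac{\sqrt{6}}{6} \right)}}{24}.
Integral = F(5) - F(1) = - \frac{5 \sqrt{6} \operatorname{atan}{\left(\frac{\sqrt{6}}{6} \right)}}{24} + \frac{5 \sqrt{6} \operatorname{atan}{\left(\frac{5 \sqrt{6}}{6} \right)}}{24}.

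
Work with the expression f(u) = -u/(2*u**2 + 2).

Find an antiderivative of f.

f matches the chain-rule pattern g'(h)*h' with inner function h(u) = u**2 + 1; substituting w = h(u) collapses the integral.
Check: d/du[-log(u**2 + 1)/4] = -u/(2*u**2 + 2) = f(u).

An antiderivative is F(u) = -log(u**2 + 1)/4.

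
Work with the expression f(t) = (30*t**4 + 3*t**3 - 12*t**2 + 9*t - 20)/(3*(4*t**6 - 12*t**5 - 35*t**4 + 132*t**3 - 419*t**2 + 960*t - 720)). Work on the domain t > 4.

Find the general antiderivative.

F(t) = (195788164*t*log(t - 4) - 99979614*t*log(t - 3/2) - 38055250*t*log(t + 4) - 28876650*t*log(t**2 + 5) + 10079300*sqrt(5)*t*atan(sqrt(5)*t/5) - 293682246*log(t - 4) + 149969421*log(t - 3/2) + 57082875*log(t + 4) + 43314975*log(t**2 + 5) - 15118950*sqrt(5)*atan(sqrt(5)*t/5) + 34432860)/(320547150*t - 480820725) + C

The denominator factors as 3*(t - 4)*(t + 4)*(2*t - 3)**2*(t**2 + 5); partial fractions split f into directly integrable pieces: -2*(4773*t - 4165)/(52983*(t**2 + 5)) - 1586978/(2544025*(2*t - 3)) - 2056/(4785*(2*t - 3)**2) - 905/(7623*(t + 4)) + 962/(1575*(t - 4)).
Check: d/dt[(195788164*t*log(t - 4) - 99979614*t*log(t - 3/2) - 38055250*t*log(t + 4) - 28876650*t*log(t**2 + 5) + 10079300*sqrt(5)*t*atan(sqrt(5)*t/5) - 293682246*log(t - 4) + 149969421*log(t - 3/2) + 57082875*log(t + 4) + 43314975*log(t**2 + 5) - 15118950*sqrt(5)*atan(sqrt(5)*t/5) + 34432860)/(320547150*t - 480820725)] = (30*t**4 + 3*t**3 - 12*t**2 + 9*t - 20)/(12*t**6 - 36*t**5 - 105*t**4 + 396*t**3 - 1257*t**2 + 2880*t - 2160), which equals f(t).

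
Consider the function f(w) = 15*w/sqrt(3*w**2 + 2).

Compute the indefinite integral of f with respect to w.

The substitution u = 3*w**2 + 2 works: f is exactly (dF/du)*(du/dw) for that inner function.
Check: d/dw[5*sqrt(3*w**2 + 2)] = 15*w/sqrt(3*w**2 + 2) = f(w).

F(w) = 5*sqrt(3*w**2 + 2) + C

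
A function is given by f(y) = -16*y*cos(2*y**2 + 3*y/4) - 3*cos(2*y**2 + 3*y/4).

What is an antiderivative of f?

The substitution u = 2*y**2 + 3*y/4 works: f is exactly (dF/du)*(du/dy) for that inner function.
Check: d/dy[-4*sin(2*y**2 + 3*y/4)] = -16*y*cos(2*y**2 + 3*y/4) - 3*cos(2*y**2 + 3*y/4) = f(y).

An antiderivative is F(y) = -4*sin(2*y**2 + 3*y/4).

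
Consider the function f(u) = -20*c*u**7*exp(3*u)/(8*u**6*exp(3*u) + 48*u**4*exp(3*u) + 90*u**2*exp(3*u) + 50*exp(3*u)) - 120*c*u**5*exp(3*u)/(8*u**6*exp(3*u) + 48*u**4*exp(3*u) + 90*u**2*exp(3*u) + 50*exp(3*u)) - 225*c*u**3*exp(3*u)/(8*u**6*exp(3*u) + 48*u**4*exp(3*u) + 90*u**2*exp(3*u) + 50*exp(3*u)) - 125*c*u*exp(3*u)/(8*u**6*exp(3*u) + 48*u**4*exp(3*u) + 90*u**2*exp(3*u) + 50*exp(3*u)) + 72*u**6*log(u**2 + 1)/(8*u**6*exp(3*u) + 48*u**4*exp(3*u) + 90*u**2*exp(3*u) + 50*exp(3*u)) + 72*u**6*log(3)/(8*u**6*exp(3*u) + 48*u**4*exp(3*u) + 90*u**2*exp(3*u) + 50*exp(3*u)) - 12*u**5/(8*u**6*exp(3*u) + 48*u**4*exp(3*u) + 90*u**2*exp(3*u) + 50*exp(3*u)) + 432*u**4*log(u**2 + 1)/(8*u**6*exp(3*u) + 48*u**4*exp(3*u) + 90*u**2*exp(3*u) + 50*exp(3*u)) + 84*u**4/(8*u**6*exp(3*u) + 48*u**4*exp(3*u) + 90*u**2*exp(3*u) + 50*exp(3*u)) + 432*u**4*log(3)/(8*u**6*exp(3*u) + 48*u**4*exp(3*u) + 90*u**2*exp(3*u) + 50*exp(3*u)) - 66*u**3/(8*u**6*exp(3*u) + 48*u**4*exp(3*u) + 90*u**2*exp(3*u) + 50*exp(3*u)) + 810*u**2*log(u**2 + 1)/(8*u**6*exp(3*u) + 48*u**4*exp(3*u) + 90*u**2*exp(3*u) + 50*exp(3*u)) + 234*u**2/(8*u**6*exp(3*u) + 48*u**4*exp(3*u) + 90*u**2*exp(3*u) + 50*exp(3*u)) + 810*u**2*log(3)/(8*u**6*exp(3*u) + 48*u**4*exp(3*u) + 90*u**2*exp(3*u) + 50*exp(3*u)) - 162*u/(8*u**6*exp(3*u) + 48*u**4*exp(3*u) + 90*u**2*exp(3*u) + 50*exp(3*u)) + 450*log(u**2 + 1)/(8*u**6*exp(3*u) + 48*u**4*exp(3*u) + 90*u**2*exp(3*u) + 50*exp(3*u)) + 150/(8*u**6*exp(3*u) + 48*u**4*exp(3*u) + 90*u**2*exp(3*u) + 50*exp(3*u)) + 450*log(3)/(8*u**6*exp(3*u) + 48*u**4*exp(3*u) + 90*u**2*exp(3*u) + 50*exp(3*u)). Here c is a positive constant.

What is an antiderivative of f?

Integrate term by term and add the pieces.
Check: d/du[-(10*c*u**4*exp(3*u) + 25*c*u**2*exp(3*u) + 24*u**2*log(3*u**2 + 3) + 12*u + 60*log(3*u**2 + 3) + 24)*exp(-3*u)/(4*(2*u**2 + 5))] = (-20*c*u**7*exp(3*u) - 120*c*u**5*exp(3*u) - 225*c*u**3*exp(3*u) - 125*c*u*exp(3*u) + 72*u**6*log(u**2 + 1) + 72*u**6*log(3) - 12*u**5 + 432*u**4*log(u**2 + 1) + 84*u**4 + 432*u**4*log(3) - 66*u**3 + 810*u**2*log(u**2 + 1) + 234*u**2 + 810*u**2*log(3) - 162*u + 450*log(u**2 + 1) + 150 + 450*log(3))/(8*u**6*exp(3*u) + 48*u**4*exp(3*u) + 90*u**2*exp(3*u) + 50*exp(3*u)), which equals f(u).

An antiderivative is F(u) = -(10*c*u**4*exp(3*u) + 25*c*u**2*exp(3*u) + 24*u**2*log(3*u**2 + 3) + 12*u + 60*log(3*u**2 + 3) + 24)*exp(-3*u)/(4*(2*u**2 + 5)).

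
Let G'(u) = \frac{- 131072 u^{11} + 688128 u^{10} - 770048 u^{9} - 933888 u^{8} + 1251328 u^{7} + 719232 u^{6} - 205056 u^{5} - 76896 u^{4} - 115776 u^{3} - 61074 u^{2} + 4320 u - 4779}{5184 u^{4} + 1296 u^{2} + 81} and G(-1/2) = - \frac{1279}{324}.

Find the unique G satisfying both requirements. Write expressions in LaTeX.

G(u) = \frac{- 54 u^{3} \left(8 u^{2} + 1\right) + 1296 u^{2} + 405 u \left(8 u^{2} + 1\right) - 16 \left(8 u^{2} + 1\right) \left(2 u^{2} - 3 u - 3\right)^{4} - 648}{81 \left(8 u^{2} + 1\right)}

The proposed G(u) is checked by its d/du: the result must match the given G'(u).
A general antiderivative is - \frac{2 u^{3}}{3} + 5 u - \left(\frac{4 u^{2}}{3} - 2 u - 2\right)^{4} + 2 - \frac{5}{4 u^{2} + \frac{1}{2}} + C.
The condition gives C = - \frac{1279}{324} - (- \frac{1279}{324}) = 0.
So G(u) = \frac{- 54 u^{3} \left(8 u^{2} + 1\right) + 1296 u^{2} + 405 u \left(8 u^{2} + 1\right) - 16 \left(8 u^{2} + 1\right) \left(2 u^{2} - 3 u - 3\right)^{4} - 648}{81 \left(8 u^{2} + 1\right)}.
Check: d/du[\frac{- 54 u^{3} \left(8 u^{2} + 1\right) + 1296 u^{2} + 405 u \left(8 u^{2} + 1\right) - 16 \left(8 u^{2} + 1\right) \left(2 u^{2} - 3 u - 3\right)^{4} - 648}{81 \left(8 u^{2} + 1\right)}] = \frac{- 131072 u^{11} + 688128 u^{10} - 770048 u^{9} - 933888 u^{8} + 1251328 u^{7} + 719232 u^{6} - 205056 u^{5} - 76896 u^{4} - 115776 u^{3} - 61074 u^{2} + 4320 u - 4779}{5184 u^{4} + 1296 u^{2} + 81} = G'(u).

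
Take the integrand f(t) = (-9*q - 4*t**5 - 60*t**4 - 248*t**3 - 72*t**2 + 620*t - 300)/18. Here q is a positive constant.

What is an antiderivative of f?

An antiderivative is F(t) = -q*t/2 - t**6/27 - 2*t**5/3 - 31*t**4/9 - 4*t**3/3 + 155*t**2/9 - 50*t/3.

A first test for any F(t): its t-derivative must equal f(t) identically.
Check: d/dt[-q*t/2 - t**6/27 - 2*t**5/3 - 31*t**4/9 - 4*t**3/3 + 155*t**2/9 - 50*t/3] = -q/2 - 2*t**5/9 - 10*t**4/3 - 124*t**3/9 - 4*t**2 + 310*t/9 - 50/3, which equals f(t).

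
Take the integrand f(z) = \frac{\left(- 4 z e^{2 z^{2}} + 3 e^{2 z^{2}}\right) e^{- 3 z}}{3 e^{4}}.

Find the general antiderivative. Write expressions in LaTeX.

The substitution u = 2 z^{2} - 3 z - 4 works: f is exactly (dF/du)*(du/dz) for that inner function.
Check: d/dz[- \frac{e^{- 3 z} e^{2 z^{2}}}{3 e^{4}}] = \frac{\left(- 4 z e^{2 z^{2}} + 3 e^{2 z^{2}}\right) e^{- 3 z}}{3 e^{4}} = f(z).

F(z) = - \frac{e^{- 3 z} e^{2 z^{2}}}{3 e^{4}} + C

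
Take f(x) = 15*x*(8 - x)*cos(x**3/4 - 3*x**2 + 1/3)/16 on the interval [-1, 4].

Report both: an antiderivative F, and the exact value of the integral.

Antiderivative: F(x) = -5*sin(x**3/4 - 3*x**2 + 1/3)/4; value = -5*sin(35/12)/4 + 5*sin(95/3)/4

f matches the chain-rule pattern g'(h)*h' with inner function h(x) = x**3/4 - 3*x**2 + 1/3; substituting u = h(x) collapses the integral.
F(x) = -5*sin(x**3/4 - 3*x**2 + 1/3)/4 is an antiderivative of f.
Check: d/dx[-5*sin(x**3/4 - 3*x**2 + 1/3)/4] = -15*x**2*cos(x**3/4 - 3*x**2 + 1/3)/16 + 15*x*cos(x**3/4 - 3*x**2 + 1/3)/2, which equals f(x).
F(4) = 5*sin(95/3)/4; F(-1) = 5*sin(35/12)/4.
Integral = F(4) - F(-1) = -5*sin(35/12)/4 + 5*sin(95/3)/4.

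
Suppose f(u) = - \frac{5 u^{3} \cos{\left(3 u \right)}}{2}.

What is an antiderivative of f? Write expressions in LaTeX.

An antiderivative is F(u) = - \frac{5 u^{3} \sin{\left(3 u \right)}}{6} - \frac{5 u^{2} \cos{\left(3 u \right)}}{6} + \frac{5 u \sin{\left(3 u \right)}}{9} + \frac{5 \cos{\left(3 u \right)}}{27}.

A candidate is checked by its d/du: the result must match f(u).
Check: d/du[- \frac{5 u^{3} \sin{\left(3 u \right)}}{6} - \frac{5 u^{2} \cos{\left(3 u \right)}}{6} + \frac{5 u \sin{\left(3 u \right)}}{9} + \frac{5 \cos{\left(3 u \right)}}{27}] = - \frac{5 u^{3} \cos{\left(3 u \right)}}{2} = f(u).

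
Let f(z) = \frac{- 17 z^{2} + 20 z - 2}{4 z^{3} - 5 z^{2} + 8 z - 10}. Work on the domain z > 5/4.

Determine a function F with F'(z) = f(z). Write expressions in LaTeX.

For F(z) to be correct the identity F'(z) - f(z) = 0 must hold.
Check: d/dz[\frac{- \log{\left(4 z - 5 \right)} - 8 \log{\left(z^{2} + 2 \right)}}{4}] = \frac{- 17 z^{2} + 20 z - 2}{4 z^{3} - 5 z^{2} + 8 z - 10} = f(z).

An antiderivative is F(z) = \frac{- \log{\left(4 z - 5 \right)} - 8 \log{\left(z^{2} + 2 \right)}}{4}.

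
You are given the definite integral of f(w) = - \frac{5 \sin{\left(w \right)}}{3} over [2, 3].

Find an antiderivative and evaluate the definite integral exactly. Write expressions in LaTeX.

Recover f(w) by differentiating a candidate F(w); any mismatch rules it out.
F(w) = \frac{5 \cos{\left(w \right)}}{3} is an antiderivative of f.
Check: d/dw[\frac{5 \cos{\left(w \right)}}{3}] = - \frac{5 \sin{\left(w \right)}}{3} = f(w).
F(3) = \frac{5 \cos{\left(3 \right)}}{3}; F(2) = \frac{5 \cos{\left(2 \right)}}{3}.
Integral = F(3) - F(2) = \frac{5 \cos{\left(3 \right)}}{3} - \frac{5 \cos{\left(2 \right)}}{3}.

Antiderivative: F(w) = \frac{5 \cos{\left(w \right)}}{3}; value = \frac{5 \cos{\left(3 \right)}}{3} - \frac{5 \cos{\left(2 \right)}}{3}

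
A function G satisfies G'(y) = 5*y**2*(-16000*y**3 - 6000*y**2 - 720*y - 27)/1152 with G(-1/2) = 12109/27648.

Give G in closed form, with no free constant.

G'(y) matches the chain-rule pattern g'(h)*h' with inner function h(y) = 5*y**2/3 + y/4; substituting u = h(y) collapses the integral.
A general antiderivative is -5*(5*y**2/3 + y/4)**3/2 + C.
The condition gives C = 12109/27648 - (-1715/27648) = 1/2.
So G(y) = -625*y**6/54 - 125*y**5/24 - 25*y**4/32 - 5*y**3/128 + 1/2.
Check: d/dy[-625*y**6/54 - 125*y**5/24 - 25*y**4/32 - 5*y**3/128 + 1/2] = -625*y**5/9 - 625*y**4/24 - 25*y**3/8 - 15*y**2/128, which equals G'(y).

G(y) = -625*y**6/54 - 125*y**5/24 - 25*y**4/32 - 5*y**3/128 + 1/2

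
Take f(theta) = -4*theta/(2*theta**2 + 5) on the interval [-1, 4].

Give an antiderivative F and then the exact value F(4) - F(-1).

Antiderivative: F(theta) = -log(theta**2 + 5/2); value = -log(37/2) + log(7/2)

The substitution u = theta**2 + 5/2 works: f is exactly (dF/du)*(du/dtheta) for that inner function.
F(theta) = -log(theta**2 + 5/2) is an antiderivative of f.
Check: d/dtheta[-log(theta**2 + 5/2)] = -4*theta/(2*theta**2 + 5) = f(theta).
F(4) = -log(37/2); F(-1) = -log(7/2).
Integral = F(4) - F(-1) = -log(37/2) + log(7/2).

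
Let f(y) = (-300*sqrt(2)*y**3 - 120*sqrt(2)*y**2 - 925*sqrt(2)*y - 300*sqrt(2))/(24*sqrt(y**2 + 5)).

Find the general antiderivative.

F(y) = -5*sqrt(2)*sqrt(y**2 + 5)*(20*y**2 + 12*y - 15)/24 + C

f has the shape u'v + uv' for u = -5*sqrt(y**2/2 + 5/2) and v = 5*y**2/3 + y - 5/4 — it is the derivative of the product u*v.
Check: d/dy[-5*sqrt(2)*sqrt(y**2 + 5)*(20*y**2 + 12*y - 15)/24] = (-300*sqrt(2)*y**3 - 120*sqrt(2)*y**2 - 925*sqrt(2)*y - 300*sqrt(2))/(24*sqrt(y**2 + 5)) = f(y).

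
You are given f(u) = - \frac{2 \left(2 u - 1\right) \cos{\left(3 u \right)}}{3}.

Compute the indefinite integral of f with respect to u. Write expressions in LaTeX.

Differentiate the proposed F(u) back; it has to land on f(u) exactly.
Check: d/du[- \frac{4 u \sin{\left(3 u \right)}}{9} + \frac{2 \sin{\left(3 u \right)}}{9} - \frac{4 \cos{\left(3 u \right)}}{27}] = - \frac{4 u \cos{\left(3 u \right)}}{3} + \frac{2 \cos{\left(3 u \right)}}{3}, which equals f(u).

F(u) = - \frac{4 u \sin{\left(3 u \right)}}{9} + \frac{2 \sin{\left(3 u \right)}}{9} - \frac{4 \cos{\left(3 u \right)}}{27} + C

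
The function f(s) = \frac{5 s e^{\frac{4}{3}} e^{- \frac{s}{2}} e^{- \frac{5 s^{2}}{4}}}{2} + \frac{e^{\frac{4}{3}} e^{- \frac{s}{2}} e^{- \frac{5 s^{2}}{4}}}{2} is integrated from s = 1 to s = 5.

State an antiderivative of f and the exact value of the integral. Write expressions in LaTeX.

f matches the chain-rule pattern g'(h)*h' with inner function h(s) = - \frac{5 s^{2}}{4} - \frac{s}{2} + \frac{4}{3}; substituting u = h(s) collapses the integral.
F(s) = - e^{- \frac{5 s^{2}}{4} - \frac{s}{2} + \frac{4}{3}} is an antiderivative of f.
Check: d/ds[- e^{- \frac{5 s^{2}}{4} - \frac{s}{2} + \frac{4}{3}}] = \frac{\left(5 s + 1\right) e^{\frac{4}{3}} e^{- \frac{s}{2}} e^{- \frac{5 s^{2}}{4}}}{2}, which equals f(s).
F(5) = - \frac{1}{e^{\frac{389}{12}}}; F(1) = - \frac{1}{e^{\frac{5}{12}}}.
Integral = F(5) - F(1) = - \frac{1}{e^{\frac{389}{12}}} + e^{- \frac{5}{12}}.

Antiderivative: F(s) = - e^{- \frac{5 s^{2}}{4} - \frac{s}{2} + \frac{4}{3}}; value = - \frac{1}{e^{\frac{389}{12}}} + e^{- \frac{5}{12}}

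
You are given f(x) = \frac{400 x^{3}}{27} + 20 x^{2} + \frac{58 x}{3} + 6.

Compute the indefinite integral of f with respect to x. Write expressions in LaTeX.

f matches the chain-rule pattern g'(h)*h' with inner function h(x) = \frac{5 x^{2}}{3} + \frac{3 x}{2} + \frac{3}{2}; substituting u = h(x) collapses the integral.
Check: d/dx[\frac{\left(10 x^{2} + 9 x + 9\right)^{2}}{27}] = \frac{400 x^{3}}{27} + 20 x^{2} + \frac{58 x}{3} + 6 = f(x).

F(x) = \frac{\left(10 x^{2} + 9 x + 9\right)^{2}}{27} + C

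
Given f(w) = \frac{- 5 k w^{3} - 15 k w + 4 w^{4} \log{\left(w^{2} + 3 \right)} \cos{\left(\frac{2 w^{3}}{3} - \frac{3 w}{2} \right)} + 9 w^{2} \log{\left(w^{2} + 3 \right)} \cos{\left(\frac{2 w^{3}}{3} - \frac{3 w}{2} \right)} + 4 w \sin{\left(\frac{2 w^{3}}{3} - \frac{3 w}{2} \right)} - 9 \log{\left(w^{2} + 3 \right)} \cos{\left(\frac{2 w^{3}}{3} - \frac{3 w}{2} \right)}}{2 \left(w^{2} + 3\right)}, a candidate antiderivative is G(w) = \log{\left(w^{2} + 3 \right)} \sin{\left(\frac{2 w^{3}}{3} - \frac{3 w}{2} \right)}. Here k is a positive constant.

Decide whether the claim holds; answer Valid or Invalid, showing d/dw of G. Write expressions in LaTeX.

Invalid: d/dw[G] - f = \frac{5 k w}{2}, which is not 0.

d/dw[G] = \frac{4 w^{4} \log{\left(w^{2} + 3 \right)} \cos{\left(\frac{2 w^{3}}{3} - \frac{3 w}{2} \right)} + 9 w^{2} \log{\left(w^{2} + 3 \right)} \cos{\left(\frac{2 w^{3}}{3} - \frac{3 w}{2} \right)} + 4 w \sin{\left(\frac{2 w^{3}}{3} - \frac{3 w}{2} \right)} - 9 \log{\left(w^{2} + 3 \right)} \cos{\left(\frac{2 w^{3}}{3} - \frac{3 w}{2} \right)}}{2 w^{2} + 6}
d/dw[G] - f(w) = \frac{5 k w}{2} != 0.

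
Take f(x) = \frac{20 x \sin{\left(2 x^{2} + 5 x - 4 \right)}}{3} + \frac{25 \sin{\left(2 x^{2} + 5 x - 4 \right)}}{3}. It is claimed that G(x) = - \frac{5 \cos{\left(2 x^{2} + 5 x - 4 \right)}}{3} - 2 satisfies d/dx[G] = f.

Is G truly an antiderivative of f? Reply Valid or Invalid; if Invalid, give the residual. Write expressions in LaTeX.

Valid. The derivative of G reproduces f.

d/dx[G] = \frac{20 x \sin{\left(2 x^{2} + 5 x - 4 \right)}}{3} + \frac{25 \sin{\left(2 x^{2} + 5 x - 4 \right)}}{3}
This equals f(x) exactly, so the claim holds.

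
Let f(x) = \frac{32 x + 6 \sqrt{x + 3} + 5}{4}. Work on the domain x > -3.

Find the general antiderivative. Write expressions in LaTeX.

F(x) = \frac{48 x^{2} + 12 x \sqrt{x + 3} + 15 x + 36 \sqrt{x + 3} - 4}{12} + C

An antiderivative F(x) passes only if d/dx[F] lands on f(x) exactly.
Check: d/dx[\frac{48 x^{2} + 12 x \sqrt{x + 3} + 15 x + 36 \sqrt{x + 3} - 4}{12}] = \frac{32 x \sqrt{x + 3} + 6 x + 5 \sqrt{x + 3} + 18}{4 \sqrt{x + 3}}, which equals f(x).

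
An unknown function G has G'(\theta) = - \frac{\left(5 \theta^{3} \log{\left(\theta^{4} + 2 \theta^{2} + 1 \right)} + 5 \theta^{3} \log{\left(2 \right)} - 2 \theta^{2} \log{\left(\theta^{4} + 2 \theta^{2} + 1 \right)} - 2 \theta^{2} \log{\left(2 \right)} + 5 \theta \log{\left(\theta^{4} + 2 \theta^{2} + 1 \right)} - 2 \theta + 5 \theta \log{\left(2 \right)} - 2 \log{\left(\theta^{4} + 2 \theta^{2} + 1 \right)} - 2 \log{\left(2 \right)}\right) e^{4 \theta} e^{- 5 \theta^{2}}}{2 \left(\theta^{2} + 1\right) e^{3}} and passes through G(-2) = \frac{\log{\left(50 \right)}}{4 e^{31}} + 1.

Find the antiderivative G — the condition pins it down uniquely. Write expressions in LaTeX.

G(\theta) = \frac{e^{- 5 \theta^{2} + 4 \theta - 3} \log{\left(2 \theta^{4} + 4 \theta^{2} + 2 \right)} + 4}{4}

Recognize the product-rule pattern: G'(\theta) = u'v + uv' with u = \frac{e^{- 5 \theta^{2} + 4 \theta - 3}}{4}, v = \log{\left(2 \theta^{4} + 4 \theta^{2} + 2 \right)}, so integration by parts undoes it.
A general antiderivative is \frac{e^{- 5 \theta^{2} + 4 \theta - 3} \log{\left(2 \theta^{4} + 4 \theta^{2} + 2 \right)}}{4} + C.
The condition gives C = \frac{\log{\left(50 \right)}}{4 e^{31}} + 1 - (\frac{\log{\left(50 \right)}}{4 e^{31}}) = 1.
So G(\theta) = \frac{e^{- 5 \theta^{2} + 4 \theta - 3} \log{\left(2 \theta^{4} + 4 \theta^{2} + 2 \right)} + 4}{4}.
Check: d/d\theta[\frac{e^{- 5 \theta^{2} + 4 \theta - 3} \log{\left(2 \theta^{4} + 4 \theta^{2} + 2 \right)} + 4}{4}] = \frac{- 5 \theta^{3} \log{\left(\theta^{4} + 2 \theta^{2} + 1 \right)} - 5 \theta^{3} \log{\left(2 \right)} + 2 \theta^{2} \log{\left(\theta^{4} + 2 \theta^{2} + 1 \right)} + 2 \theta^{2} \log{\left(2 \right)} - 5 \theta \log{\left(\theta^{4} + 2 \theta^{2} + 1 \right)} - 5 \theta \log{\left(2 \right)} + 2 \theta + 2 \log{\left(\theta^{4} + 2 \theta^{2} + 1 \right)} + 2 \log{\left(2 \right)}}{2 \theta^{2} e^{3} e^{- 4 \theta} e^{5 \theta^{2}} + 2 e^{3} e^{- 4 \theta} e^{5 \theta^{2}}}, which equals G'(\theta).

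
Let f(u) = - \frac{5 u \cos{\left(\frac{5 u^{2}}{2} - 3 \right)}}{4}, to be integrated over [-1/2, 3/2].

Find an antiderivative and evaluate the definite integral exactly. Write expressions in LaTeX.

Antiderivative: F(u) = - \frac{\sin{\left(\frac{5 u^{2}}{2} - 3 \right)}}{4}; value = - \frac{\sin{\left(\frac{19}{8} \right)}}{4} - \frac{\sin{\left(\frac{21}{8} \right)}}{4}

f matches the chain-rule pattern g'(h)*h' with inner function h(u) = \frac{5 u^{2}}{2} - 3; substituting w = h(u) collapses the integral.
F(u) = - \frac{\sin{\left(\frac{5 u^{2}}{2} - 3 \right)}}{4} is an antiderivative of f.
Check: d/du[- \frac{\sin{\left(\frac{5 u^{2}}{2} - 3 \right)}}{4}] = - \frac{5 u \cos{\left(\frac{5 u^{2}}{2} - 3 \right)}}{4} = f(u).
F(3/2) = - \frac{\sin{\left(\frac{21}{8} \right)}}{4}; F(-1/2) = \frac{\sin{\left(\frac{19}{8} \right)}}{4}.
Integral = F(3/2) - F(-1/2) = - \frac{\sin{\left(\frac{19}{8} \right)}}{4} - \frac{\sin{\left(\frac{21}{8} \right)}}{4}.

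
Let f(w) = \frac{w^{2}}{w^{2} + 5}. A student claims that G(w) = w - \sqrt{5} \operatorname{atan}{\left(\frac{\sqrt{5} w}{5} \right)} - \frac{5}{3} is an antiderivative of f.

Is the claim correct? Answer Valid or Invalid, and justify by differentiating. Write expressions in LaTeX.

d/dw[G] = \frac{w^{2}}{w^{2} + 5}
This equals f(w) exactly, so the claim holds.

Valid - the claim checks out under differentiation.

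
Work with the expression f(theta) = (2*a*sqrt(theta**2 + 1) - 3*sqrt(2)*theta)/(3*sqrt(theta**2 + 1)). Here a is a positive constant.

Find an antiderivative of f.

An antiderivative is F(theta) = (2*a*theta - 3*sqrt(2)*sqrt(theta**2 + 1))/3.

For F(theta) to be correct the identity F'(theta) - f(theta) = 0 must hold.
Check: d/dtheta[(2*a*theta - 3*sqrt(2)*sqrt(theta**2 + 1))/3] = (2*a*sqrt(theta**2 + 1) - 3*sqrt(2)*theta)/(3*sqrt(theta**2 + 1)) = f(theta).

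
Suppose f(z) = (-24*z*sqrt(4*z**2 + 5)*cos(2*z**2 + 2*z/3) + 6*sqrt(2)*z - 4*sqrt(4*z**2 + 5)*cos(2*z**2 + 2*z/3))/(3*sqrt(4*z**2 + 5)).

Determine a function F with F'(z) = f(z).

An antiderivative F(z) passes only if d/dz[F] lands on f(z) exactly.
Check: d/dz[sqrt(2*z**2 + 5/2) - 2*sin(2*z**2 + 2*z/3)] = (-24*z*sqrt(4*z**2 + 5)*cos(2*z**2 + 2*z/3) + 6*sqrt(2)*z - 4*sqrt(4*z**2 + 5)*cos(2*z**2 + 2*z/3))/(3*sqrt(4*z**2 + 5)) = f(z).

An antiderivative is F(z) = sqrt(2*z**2 + 5/2) - 2*sin(2*z**2 + 2*z/3).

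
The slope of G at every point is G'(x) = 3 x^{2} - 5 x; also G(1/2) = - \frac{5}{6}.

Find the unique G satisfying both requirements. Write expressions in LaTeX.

G(x) = x^{3} - \frac{5 x^{2}}{2} - \frac{1}{3}

Integrate term by term and add the pieces.
A general antiderivative is x^{3} - \frac{5 x^{2}}{2} + \frac{2}{3} + C.
The condition gives C = - \frac{5}{6} - (\frac{1}{6}) = -1.
So G(x) = x^{3} - \frac{5 x^{2}}{2} - \frac{1}{3}.
Check: d/dx[x^{3} - \frac{5 x^{2}}{2} - \frac{1}{3}] = 3 x^{2} - 5 x = G'(x).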